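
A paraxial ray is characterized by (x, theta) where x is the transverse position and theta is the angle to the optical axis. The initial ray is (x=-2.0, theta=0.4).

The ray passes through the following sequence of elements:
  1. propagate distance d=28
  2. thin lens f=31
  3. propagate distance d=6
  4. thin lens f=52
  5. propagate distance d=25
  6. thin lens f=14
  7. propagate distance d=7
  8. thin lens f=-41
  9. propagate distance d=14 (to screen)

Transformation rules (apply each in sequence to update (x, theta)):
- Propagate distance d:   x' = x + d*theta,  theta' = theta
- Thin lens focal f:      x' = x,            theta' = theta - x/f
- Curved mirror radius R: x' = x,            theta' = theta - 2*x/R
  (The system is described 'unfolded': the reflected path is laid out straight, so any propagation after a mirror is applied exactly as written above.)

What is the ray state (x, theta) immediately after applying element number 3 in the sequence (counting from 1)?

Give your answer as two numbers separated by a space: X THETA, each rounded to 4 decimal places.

Answer: 9.8194 0.1032

Derivation:
Initial: x=-2.0000 theta=0.4000
After 1 (propagate distance d=28): x=9.2000 theta=0.4000
After 2 (thin lens f=31): x=9.2000 theta=16/155 (≈0.1032)
After 3 (propagate distance d=6): x=1522/155 (≈9.8194) theta=16/155 (≈0.1032)
Rounded to 4 decimal places: x = 9.8194, theta = 0.1032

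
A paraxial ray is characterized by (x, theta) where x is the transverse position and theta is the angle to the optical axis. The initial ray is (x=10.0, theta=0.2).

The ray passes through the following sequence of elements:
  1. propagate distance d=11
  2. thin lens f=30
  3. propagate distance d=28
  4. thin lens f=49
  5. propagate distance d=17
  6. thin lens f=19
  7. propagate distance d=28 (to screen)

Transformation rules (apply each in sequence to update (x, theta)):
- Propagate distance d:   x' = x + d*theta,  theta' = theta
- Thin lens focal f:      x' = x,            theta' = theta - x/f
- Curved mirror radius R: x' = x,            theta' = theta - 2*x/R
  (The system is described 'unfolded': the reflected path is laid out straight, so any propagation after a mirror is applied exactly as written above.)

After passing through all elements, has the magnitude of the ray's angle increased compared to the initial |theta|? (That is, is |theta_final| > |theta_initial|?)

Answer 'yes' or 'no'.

Answer: yes

Derivation:
Initial: x=10.0000 theta=0.2000
After 1 (propagate distance d=11): x=12.2000 theta=0.2000
After 2 (thin lens f=30): x=12.2000 theta=-31/150 (≈-0.2067)
After 3 (propagate distance d=28): x=481/75 (≈6.4133) theta=-31/150 (≈-0.2067)
After 4 (thin lens f=49): x=481/75 (≈6.4133) theta=-827/2450 (≈-0.3376)
After 5 (propagate distance d=17): x=4961/7350 (≈0.6750) theta=-827/2450 (≈-0.3376)
After 6 (thin lens f=19): x=4961/7350 (≈0.6750) theta=-1042/2793 (≈-0.3731)
After 7 (propagate distance d=28 (to screen)): x=-454847/46550 (≈-9.7711) theta=-1042/2793 (≈-0.3731)
|theta_initial|=0.2000 |theta_final|=1042/2793 (≈0.3731) -> increased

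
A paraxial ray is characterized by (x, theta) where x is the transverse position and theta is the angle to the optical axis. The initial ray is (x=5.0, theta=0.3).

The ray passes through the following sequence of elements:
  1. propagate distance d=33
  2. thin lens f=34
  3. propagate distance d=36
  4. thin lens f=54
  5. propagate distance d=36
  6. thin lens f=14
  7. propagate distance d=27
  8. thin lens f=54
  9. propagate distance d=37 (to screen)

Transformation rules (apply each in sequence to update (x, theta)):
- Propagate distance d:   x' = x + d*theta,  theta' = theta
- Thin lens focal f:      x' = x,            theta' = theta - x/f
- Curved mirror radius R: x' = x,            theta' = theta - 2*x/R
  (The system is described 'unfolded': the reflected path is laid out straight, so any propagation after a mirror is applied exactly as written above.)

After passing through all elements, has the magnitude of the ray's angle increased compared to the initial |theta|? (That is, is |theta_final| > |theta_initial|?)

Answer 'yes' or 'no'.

Initial: x=5.0000 theta=0.3000
After 1 (propagate distance d=33): x=14.9000 theta=0.3000
After 2 (thin lens f=34): x=14.9000 theta=-47/340 (≈-0.1382)
After 3 (propagate distance d=36): x=1687/170 (≈9.9235) theta=-47/340 (≈-0.1382)
After 4 (thin lens f=54): x=1687/170 (≈9.9235) theta=-739/2295 (≈-0.3220)
After 5 (propagate distance d=36): x=-851/510 (≈-1.6686) theta=-739/2295 (≈-0.3220)
After 6 (thin lens f=14): x=-851/510 (≈-1.6686) theta=-13033/64260 (≈-0.2028)
After 7 (propagate distance d=27): x=-51013/7140 (≈-7.1447) theta=-13033/64260 (≈-0.2028)
After 8 (thin lens f=54): x=-51013/7140 (≈-7.1447) theta=-5437/77112 (≈-0.0705)
After 9 (propagate distance d=37 (to screen)): x=-537221/55080 (≈-9.7535) theta=-5437/77112 (≈-0.0705)
|theta_initial|=0.3000 |theta_final|=5437/77112 (≈0.0705) -> not increased

Answer: no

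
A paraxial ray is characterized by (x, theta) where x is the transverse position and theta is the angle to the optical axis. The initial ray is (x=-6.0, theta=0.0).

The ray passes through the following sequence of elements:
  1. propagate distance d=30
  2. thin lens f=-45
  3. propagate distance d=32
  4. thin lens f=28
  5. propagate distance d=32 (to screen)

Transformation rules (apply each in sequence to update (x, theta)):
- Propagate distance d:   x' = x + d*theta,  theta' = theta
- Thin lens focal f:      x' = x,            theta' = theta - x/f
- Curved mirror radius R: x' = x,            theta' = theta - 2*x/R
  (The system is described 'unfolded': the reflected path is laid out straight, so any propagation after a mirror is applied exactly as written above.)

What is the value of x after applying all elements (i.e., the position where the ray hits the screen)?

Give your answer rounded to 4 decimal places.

Initial: x=-6.0000 theta=0.0000
After 1 (propagate distance d=30): x=-6.0000 theta=0.0000
After 2 (thin lens f=-45): x=-6.0000 theta=-2/15 (≈-0.1333)
After 3 (propagate distance d=32): x=-154/15 (≈-10.2667) theta=-2/15 (≈-0.1333)
After 4 (thin lens f=28): x=-154/15 (≈-10.2667) theta=7/30 (≈0.2333)
After 5 (propagate distance d=32 (to screen)): x=-2.8000 theta=7/30 (≈0.2333)
Rounded to 4 decimal places: x = -2.8000

Answer: -2.8000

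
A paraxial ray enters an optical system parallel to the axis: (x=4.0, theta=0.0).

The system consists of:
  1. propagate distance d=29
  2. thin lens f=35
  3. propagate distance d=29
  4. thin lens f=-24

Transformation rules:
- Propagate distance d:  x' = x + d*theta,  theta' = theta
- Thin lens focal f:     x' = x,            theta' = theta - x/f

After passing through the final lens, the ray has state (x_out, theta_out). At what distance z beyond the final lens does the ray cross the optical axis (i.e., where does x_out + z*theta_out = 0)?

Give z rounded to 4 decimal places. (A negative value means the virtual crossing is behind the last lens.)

Answer: 8.0000

Derivation:
Initial: x=4.0000 theta=0.0000
After 1 (propagate distance d=29): x=4.0000 theta=0.0000
After 2 (thin lens f=35): x=4.0000 theta=-4/35 (≈-0.1143)
After 3 (propagate distance d=29): x=24/35 (≈0.6857) theta=-4/35 (≈-0.1143)
After 4 (thin lens f=-24): x=24/35 (≈0.6857) theta=-3/35 (≈-0.0857)
z_focus = -x_out/theta_out = -(24/35)/(-3/35) = 8.0000
Rounded to 4 decimal places: z = 8.0000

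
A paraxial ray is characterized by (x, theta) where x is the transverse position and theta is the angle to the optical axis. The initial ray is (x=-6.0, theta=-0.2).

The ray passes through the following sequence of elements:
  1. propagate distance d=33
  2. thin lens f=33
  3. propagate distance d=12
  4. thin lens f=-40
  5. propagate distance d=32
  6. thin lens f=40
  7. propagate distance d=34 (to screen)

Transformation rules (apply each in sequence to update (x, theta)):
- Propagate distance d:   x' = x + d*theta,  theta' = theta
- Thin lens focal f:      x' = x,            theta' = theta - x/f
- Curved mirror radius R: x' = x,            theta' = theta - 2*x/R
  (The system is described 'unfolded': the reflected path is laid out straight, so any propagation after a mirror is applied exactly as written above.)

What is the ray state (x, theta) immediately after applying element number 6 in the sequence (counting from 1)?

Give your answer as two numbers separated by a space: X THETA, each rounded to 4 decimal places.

Answer: -12.9345 0.2447

Derivation:
Initial: x=-6.0000 theta=-0.2000
After 1 (propagate distance d=33): x=-12.6000 theta=-0.2000
After 2 (thin lens f=33): x=-12.6000 theta=2/11 (≈0.1818)
After 3 (propagate distance d=12): x=-573/55 (≈-10.4182) theta=2/11 (≈0.1818)
After 4 (thin lens f=-40): x=-573/55 (≈-10.4182) theta=-173/2200 (≈-0.0786)
After 5 (propagate distance d=32): x=-3557/275 (≈-12.9345) theta=-173/2200 (≈-0.0786)
After 6 (thin lens f=40): x=-3557/275 (≈-12.9345) theta=673/2750 (≈0.2447)
Rounded to 4 decimal places: x = -12.9345, theta = 0.2447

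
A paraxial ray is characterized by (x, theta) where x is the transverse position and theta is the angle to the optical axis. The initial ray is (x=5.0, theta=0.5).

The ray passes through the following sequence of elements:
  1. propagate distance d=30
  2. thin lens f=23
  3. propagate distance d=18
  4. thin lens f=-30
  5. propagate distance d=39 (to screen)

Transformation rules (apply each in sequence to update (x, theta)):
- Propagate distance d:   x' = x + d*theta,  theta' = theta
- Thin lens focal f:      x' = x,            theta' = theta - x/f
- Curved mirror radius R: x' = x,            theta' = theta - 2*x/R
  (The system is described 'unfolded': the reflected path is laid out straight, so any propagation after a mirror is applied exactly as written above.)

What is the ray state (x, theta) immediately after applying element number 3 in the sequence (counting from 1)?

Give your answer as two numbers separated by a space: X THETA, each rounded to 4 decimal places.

Answer: 13.3478 -0.3696

Derivation:
Initial: x=5.0000 theta=0.5000
After 1 (propagate distance d=30): x=20.0000 theta=0.5000
After 2 (thin lens f=23): x=20.0000 theta=-17/46 (≈-0.3696)
After 3 (propagate distance d=18): x=307/23 (≈13.3478) theta=-17/46 (≈-0.3696)
Rounded to 4 decimal places: x = 13.3478, theta = -0.3696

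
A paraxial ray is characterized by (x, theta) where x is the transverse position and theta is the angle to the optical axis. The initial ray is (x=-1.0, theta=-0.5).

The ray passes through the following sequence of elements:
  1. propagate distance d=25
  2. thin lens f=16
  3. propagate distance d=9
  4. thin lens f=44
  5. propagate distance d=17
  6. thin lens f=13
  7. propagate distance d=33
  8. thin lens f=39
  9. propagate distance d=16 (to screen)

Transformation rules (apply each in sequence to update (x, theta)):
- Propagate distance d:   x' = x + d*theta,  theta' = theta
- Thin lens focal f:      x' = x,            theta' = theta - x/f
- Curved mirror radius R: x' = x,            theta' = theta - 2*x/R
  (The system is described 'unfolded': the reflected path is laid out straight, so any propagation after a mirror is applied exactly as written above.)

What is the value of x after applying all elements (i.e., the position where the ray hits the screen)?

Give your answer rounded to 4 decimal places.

Initial: x=-1.0000 theta=-0.5000
After 1 (propagate distance d=25): x=-13.5000 theta=-0.5000
After 2 (thin lens f=16): x=-13.5000 theta=11/32 (≈0.3438)
After 3 (propagate distance d=9): x=-333/32 (≈-10.4063) theta=11/32 (≈0.3438)
After 4 (thin lens f=44): x=-333/32 (≈-10.4063) theta=817/1408 (≈0.5803)
After 5 (propagate distance d=17): x=-763/1408 (≈-0.5419) theta=817/1408 (≈0.5803)
After 6 (thin lens f=13): x=-763/1408 (≈-0.5419) theta=1423/2288 (≈0.6219)
After 7 (propagate distance d=33): x=365753/18304 (≈19.9821) theta=1423/2288 (≈0.6219)
After 8 (thin lens f=39): x=365753/18304 (≈19.9821) theta=78223/713856 (≈0.1096)
After 9 (propagate distance d=16 (to screen)): x=15515935/713856 (≈21.7354) theta=78223/713856 (≈0.1096)
Rounded to 4 decimal places: x = 21.7354

Answer: 21.7354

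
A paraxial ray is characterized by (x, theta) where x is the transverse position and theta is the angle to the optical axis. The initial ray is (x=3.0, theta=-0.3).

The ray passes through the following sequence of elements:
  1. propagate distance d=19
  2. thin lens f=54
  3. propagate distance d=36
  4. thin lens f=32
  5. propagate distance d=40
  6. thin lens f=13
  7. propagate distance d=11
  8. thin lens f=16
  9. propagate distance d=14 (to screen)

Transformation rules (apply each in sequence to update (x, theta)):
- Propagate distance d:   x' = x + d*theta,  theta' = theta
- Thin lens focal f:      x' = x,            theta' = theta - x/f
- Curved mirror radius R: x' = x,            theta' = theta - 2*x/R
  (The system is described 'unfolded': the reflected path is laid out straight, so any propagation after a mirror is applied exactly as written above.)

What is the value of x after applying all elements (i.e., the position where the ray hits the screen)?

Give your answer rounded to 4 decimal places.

Answer: 9.2609

Derivation:
Initial: x=3.0000 theta=-0.3000
After 1 (propagate distance d=19): x=-2.7000 theta=-0.3000
After 2 (thin lens f=54): x=-2.7000 theta=-0.2500
After 3 (propagate distance d=36): x=-11.7000 theta=-0.2500
After 4 (thin lens f=32): x=-11.7000 theta=37/320 (≈0.1156)
After 5 (propagate distance d=40): x=-7.0750 theta=37/320 (≈0.1156)
After 6 (thin lens f=13): x=-7.0750 theta=549/832 (≈0.6599)
After 7 (propagate distance d=11): x=763/4160 (≈0.1834) theta=549/832 (≈0.6599)
After 8 (thin lens f=16): x=763/4160 (≈0.1834) theta=43157/66560 (≈0.6484)
After 9 (propagate distance d=14 (to screen)): x=308203/33280 (≈9.2609) theta=43157/66560 (≈0.6484)
Rounded to 4 decimal places: x = 9.2609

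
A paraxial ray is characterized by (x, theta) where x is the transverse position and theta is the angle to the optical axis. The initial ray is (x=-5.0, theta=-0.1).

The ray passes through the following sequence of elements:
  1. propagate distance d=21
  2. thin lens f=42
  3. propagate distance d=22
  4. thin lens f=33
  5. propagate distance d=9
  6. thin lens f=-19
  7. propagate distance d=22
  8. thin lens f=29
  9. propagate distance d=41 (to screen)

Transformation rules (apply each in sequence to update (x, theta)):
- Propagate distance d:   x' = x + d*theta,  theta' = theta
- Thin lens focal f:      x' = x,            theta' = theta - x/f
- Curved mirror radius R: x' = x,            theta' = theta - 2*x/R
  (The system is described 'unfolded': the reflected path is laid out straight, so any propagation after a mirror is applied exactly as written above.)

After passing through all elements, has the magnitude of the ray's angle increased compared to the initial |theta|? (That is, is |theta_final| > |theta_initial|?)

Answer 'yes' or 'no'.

Answer: yes

Derivation:
Initial: x=-5.0000 theta=-0.1000
After 1 (propagate distance d=21): x=-7.1000 theta=-0.1000
After 2 (thin lens f=42): x=-7.1000 theta=29/420 (≈0.0690)
After 3 (propagate distance d=22): x=-586/105 (≈-5.5810) theta=29/420 (≈0.0690)
After 4 (thin lens f=33): x=-586/105 (≈-5.5810) theta=3301/13860 (≈0.2382)
After 5 (propagate distance d=9): x=-15881/4620 (≈-3.4374) theta=3301/13860 (≈0.2382)
After 6 (thin lens f=-19): x=-15881/4620 (≈-3.4374) theta=3769/65835 (≈0.0572)
After 7 (propagate distance d=22): x=-16387/7524 (≈-2.1780) theta=3769/65835 (≈0.0572)
After 8 (thin lens f=29): x=-16387/7524 (≈-2.1780) theta=1010749/7636860 (≈0.1324)
After 9 (propagate distance d=41 (to screen)): x=563816/173565 (≈3.2484) theta=1010749/7636860 (≈0.1324)
|theta_initial|=0.1000 |theta_final|=1010749/7636860 (≈0.1324) -> increased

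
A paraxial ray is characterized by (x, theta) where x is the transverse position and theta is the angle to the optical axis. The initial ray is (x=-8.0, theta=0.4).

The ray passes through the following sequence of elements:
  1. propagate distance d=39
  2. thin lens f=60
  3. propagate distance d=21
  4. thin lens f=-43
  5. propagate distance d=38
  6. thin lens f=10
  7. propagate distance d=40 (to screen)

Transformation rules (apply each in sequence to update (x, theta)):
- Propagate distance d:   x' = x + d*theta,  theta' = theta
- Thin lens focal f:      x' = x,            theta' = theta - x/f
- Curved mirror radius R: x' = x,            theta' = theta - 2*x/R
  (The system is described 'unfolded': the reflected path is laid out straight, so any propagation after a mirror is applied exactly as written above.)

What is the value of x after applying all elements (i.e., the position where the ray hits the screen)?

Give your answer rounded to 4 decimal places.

Initial: x=-8.0000 theta=0.4000
After 1 (propagate distance d=39): x=7.6000 theta=0.4000
After 2 (thin lens f=60): x=7.6000 theta=41/150 (≈0.2733)
After 3 (propagate distance d=21): x=13.3400 theta=41/150 (≈0.2733)
After 4 (thin lens f=-43): x=13.3400 theta=1882/3225 (≈0.5836)
After 5 (propagate distance d=38): x=9163/258 (≈35.5155) theta=1882/3225 (≈0.5836)
After 6 (thin lens f=10): x=9163/258 (≈35.5155) theta=-38287/12900 (≈-2.9680)
After 7 (propagate distance d=40 (to screen)): x=-107333/1290 (≈-83.2039) theta=-38287/12900 (≈-2.9680)
Rounded to 4 decimal places: x = -83.2039

Answer: -83.2039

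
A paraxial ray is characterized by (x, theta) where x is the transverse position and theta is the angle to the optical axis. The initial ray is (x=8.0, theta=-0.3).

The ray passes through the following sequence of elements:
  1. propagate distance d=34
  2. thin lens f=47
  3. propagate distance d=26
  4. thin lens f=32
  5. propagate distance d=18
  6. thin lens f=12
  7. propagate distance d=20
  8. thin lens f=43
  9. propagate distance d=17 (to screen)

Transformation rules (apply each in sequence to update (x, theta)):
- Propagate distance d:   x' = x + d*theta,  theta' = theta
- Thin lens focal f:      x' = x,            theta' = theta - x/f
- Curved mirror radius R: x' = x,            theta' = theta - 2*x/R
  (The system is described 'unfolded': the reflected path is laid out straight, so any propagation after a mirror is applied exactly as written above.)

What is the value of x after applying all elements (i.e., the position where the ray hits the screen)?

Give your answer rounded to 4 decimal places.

Initial: x=8.0000 theta=-0.3000
After 1 (propagate distance d=34): x=-2.2000 theta=-0.3000
After 2 (thin lens f=47): x=-2.2000 theta=-119/470 (≈-0.2532)
After 3 (propagate distance d=26): x=-2064/235 (≈-8.7830) theta=-119/470 (≈-0.2532)
After 4 (thin lens f=32): x=-2064/235 (≈-8.7830) theta=1/47 (≈0.0213)
After 5 (propagate distance d=18): x=-8.4000 theta=1/47 (≈0.0213)
After 6 (thin lens f=12): x=-8.4000 theta=339/470 (≈0.7213)
After 7 (propagate distance d=20): x=1416/235 (≈6.0255) theta=339/470 (≈0.7213)
After 8 (thin lens f=43): x=1416/235 (≈6.0255) theta=2349/4042 (≈0.5811)
After 9 (propagate distance d=17 (to screen)): x=321441/20210 (≈15.9050) theta=2349/4042 (≈0.5811)
Rounded to 4 decimal places: x = 15.9050

Answer: 15.9050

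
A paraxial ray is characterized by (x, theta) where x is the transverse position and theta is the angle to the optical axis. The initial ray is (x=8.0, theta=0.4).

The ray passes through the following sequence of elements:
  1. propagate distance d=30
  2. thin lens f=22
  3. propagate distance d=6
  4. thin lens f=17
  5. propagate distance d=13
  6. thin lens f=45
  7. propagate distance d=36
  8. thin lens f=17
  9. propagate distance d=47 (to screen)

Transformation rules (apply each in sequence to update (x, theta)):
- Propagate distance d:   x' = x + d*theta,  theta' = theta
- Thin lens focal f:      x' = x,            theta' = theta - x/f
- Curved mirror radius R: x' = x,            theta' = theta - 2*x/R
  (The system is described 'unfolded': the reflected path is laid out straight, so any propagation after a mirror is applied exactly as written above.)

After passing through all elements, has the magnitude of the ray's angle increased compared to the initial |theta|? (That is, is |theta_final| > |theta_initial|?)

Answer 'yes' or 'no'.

Answer: yes

Derivation:
Initial: x=8.0000 theta=0.4000
After 1 (propagate distance d=30): x=20.0000 theta=0.4000
After 2 (thin lens f=22): x=20.0000 theta=-28/55 (≈-0.5091)
After 3 (propagate distance d=6): x=932/55 (≈16.9455) theta=-28/55 (≈-0.5091)
After 4 (thin lens f=17): x=932/55 (≈16.9455) theta=-128/85 (≈-1.5059)
After 5 (propagate distance d=13): x=-492/187 (≈-2.6310) theta=-128/85 (≈-1.5059)
After 6 (thin lens f=45): x=-492/187 (≈-2.6310) theta=-812/561 (≈-1.4474)
After 7 (propagate distance d=36): x=-10236/187 (≈-54.7380) theta=-812/561 (≈-1.4474)
After 8 (thin lens f=17): x=-10236/187 (≈-54.7380) theta=16904/9537 (≈1.7725)
After 9 (propagate distance d=47 (to screen)): x=272452/9537 (≈28.5679) theta=16904/9537 (≈1.7725)
|theta_initial|=0.4000 |theta_final|=16904/9537 (≈1.7725) -> increased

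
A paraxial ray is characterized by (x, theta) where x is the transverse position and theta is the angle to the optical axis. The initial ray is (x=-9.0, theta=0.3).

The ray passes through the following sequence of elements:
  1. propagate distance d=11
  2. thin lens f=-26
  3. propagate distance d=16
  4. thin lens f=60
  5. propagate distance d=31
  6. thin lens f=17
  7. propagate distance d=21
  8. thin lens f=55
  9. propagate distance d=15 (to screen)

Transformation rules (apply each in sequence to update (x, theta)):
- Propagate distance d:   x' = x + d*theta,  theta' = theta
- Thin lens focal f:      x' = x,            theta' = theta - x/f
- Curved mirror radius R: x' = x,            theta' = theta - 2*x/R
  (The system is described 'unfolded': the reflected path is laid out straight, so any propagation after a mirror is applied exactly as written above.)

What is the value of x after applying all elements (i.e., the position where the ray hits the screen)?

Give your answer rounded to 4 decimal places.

Answer: 4.2756

Derivation:
Initial: x=-9.0000 theta=0.3000
After 1 (propagate distance d=11): x=-5.7000 theta=0.3000
After 2 (thin lens f=-26): x=-5.7000 theta=21/260 (≈0.0808)
After 3 (propagate distance d=16): x=-573/130 (≈-4.4077) theta=21/260 (≈0.0808)
After 4 (thin lens f=60): x=-573/130 (≈-4.4077) theta=401/2600 (≈0.1542)
After 5 (propagate distance d=31): x=971/2600 (≈0.3735) theta=401/2600 (≈0.1542)
After 6 (thin lens f=17): x=971/2600 (≈0.3735) theta=2923/22100 (≈0.1323)
After 7 (propagate distance d=21): x=139273/44200 (≈3.1510) theta=2923/22100 (≈0.1323)
After 8 (thin lens f=55): x=139273/44200 (≈3.1510) theta=10721/143000 (≈0.0750)
After 9 (propagate distance d=15 (to screen)): x=1039387/243100 (≈4.2756) theta=10721/143000 (≈0.0750)
Rounded to 4 decimal places: x = 4.2756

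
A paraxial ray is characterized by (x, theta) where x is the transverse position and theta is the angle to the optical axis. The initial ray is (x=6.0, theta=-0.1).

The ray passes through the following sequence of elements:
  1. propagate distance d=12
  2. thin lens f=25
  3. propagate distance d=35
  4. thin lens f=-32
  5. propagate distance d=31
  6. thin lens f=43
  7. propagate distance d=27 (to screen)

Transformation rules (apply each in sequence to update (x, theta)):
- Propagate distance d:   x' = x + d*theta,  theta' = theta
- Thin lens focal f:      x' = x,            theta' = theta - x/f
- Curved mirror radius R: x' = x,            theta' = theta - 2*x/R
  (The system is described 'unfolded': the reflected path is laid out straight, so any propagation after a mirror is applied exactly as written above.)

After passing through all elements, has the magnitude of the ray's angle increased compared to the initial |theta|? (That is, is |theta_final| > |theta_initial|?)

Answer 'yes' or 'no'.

Answer: no

Derivation:
Initial: x=6.0000 theta=-0.1000
After 1 (propagate distance d=12): x=4.8000 theta=-0.1000
After 2 (thin lens f=25): x=4.8000 theta=-0.2920
After 3 (propagate distance d=35): x=-5.4200 theta=-0.2920
After 4 (thin lens f=-32): x=-5.4200 theta=-3691/8000 (≈-0.4614)
After 5 (propagate distance d=31): x=-157781/8000 (≈-19.7226) theta=-3691/8000 (≈-0.4614)
After 6 (thin lens f=43): x=-157781/8000 (≈-19.7226) theta=-233/86000 (≈-0.0027)
After 7 (propagate distance d=27 (to screen)): x=-6809747/344000 (≈-19.7958) theta=-233/86000 (≈-0.0027)
|theta_initial|=0.1000 |theta_final|=233/86000 (≈0.0027) -> not increased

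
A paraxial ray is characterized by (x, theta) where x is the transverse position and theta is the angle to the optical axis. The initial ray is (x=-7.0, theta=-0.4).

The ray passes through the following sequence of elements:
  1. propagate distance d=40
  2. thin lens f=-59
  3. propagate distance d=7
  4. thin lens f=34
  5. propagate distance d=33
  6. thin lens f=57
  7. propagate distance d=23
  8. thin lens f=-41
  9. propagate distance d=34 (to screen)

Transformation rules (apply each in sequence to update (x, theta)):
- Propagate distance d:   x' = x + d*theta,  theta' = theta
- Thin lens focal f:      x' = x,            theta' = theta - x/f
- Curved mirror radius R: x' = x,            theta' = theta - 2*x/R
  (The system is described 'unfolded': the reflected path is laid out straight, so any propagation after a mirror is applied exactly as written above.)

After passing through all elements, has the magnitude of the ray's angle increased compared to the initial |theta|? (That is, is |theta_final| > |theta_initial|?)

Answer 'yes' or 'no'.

Answer: no

Derivation:
Initial: x=-7.0000 theta=-0.4000
After 1 (propagate distance d=40): x=-23.0000 theta=-0.4000
After 2 (thin lens f=-59): x=-23.0000 theta=-233/295 (≈-0.7898)
After 3 (propagate distance d=7): x=-8416/295 (≈-28.5288) theta=-233/295 (≈-0.7898)
After 4 (thin lens f=34): x=-8416/295 (≈-28.5288) theta=247/5015 (≈0.0493)
After 5 (propagate distance d=33): x=-134921/5015 (≈-26.9035) theta=247/5015 (≈0.0493)
After 6 (thin lens f=57): x=-134921/5015 (≈-26.9035) theta=29800/57171 (≈0.5212)
After 7 (propagate distance d=23): x=-4263497/285855 (≈-14.9149) theta=29800/57171 (≈0.5212)
After 8 (thin lens f=-41): x=-4263497/285855 (≈-14.9149) theta=108559/689415 (≈0.1575)
After 9 (propagate distance d=34 (to screen)): x=-22411255/2344011 (≈-9.5611) theta=108559/689415 (≈0.1575)
|theta_initial|=0.4000 |theta_final|=108559/689415 (≈0.1575) -> not increased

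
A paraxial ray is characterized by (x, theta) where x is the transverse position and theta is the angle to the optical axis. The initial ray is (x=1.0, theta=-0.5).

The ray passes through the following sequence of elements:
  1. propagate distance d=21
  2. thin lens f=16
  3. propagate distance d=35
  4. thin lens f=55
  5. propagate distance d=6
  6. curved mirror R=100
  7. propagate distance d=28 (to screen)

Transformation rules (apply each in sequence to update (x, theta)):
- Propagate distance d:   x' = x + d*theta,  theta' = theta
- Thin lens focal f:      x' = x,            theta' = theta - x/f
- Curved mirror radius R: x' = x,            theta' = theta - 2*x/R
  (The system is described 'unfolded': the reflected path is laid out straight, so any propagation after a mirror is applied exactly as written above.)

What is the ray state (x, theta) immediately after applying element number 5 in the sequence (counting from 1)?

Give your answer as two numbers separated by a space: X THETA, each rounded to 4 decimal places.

Initial: x=1.0000 theta=-0.5000
After 1 (propagate distance d=21): x=-9.5000 theta=-0.5000
After 2 (thin lens f=16): x=-9.5000 theta=3/32 (≈0.0938)
After 3 (propagate distance d=35): x=-199/32 (≈-6.2188) theta=3/32 (≈0.0938)
After 4 (thin lens f=55): x=-199/32 (≈-6.2188) theta=91/440 (≈0.2068)
After 5 (propagate distance d=6): x=-8761/1760 (≈-4.9778) theta=91/440 (≈0.2068)
Rounded to 4 decimal places: x = -4.9778, theta = 0.2068

Answer: -4.9778 0.2068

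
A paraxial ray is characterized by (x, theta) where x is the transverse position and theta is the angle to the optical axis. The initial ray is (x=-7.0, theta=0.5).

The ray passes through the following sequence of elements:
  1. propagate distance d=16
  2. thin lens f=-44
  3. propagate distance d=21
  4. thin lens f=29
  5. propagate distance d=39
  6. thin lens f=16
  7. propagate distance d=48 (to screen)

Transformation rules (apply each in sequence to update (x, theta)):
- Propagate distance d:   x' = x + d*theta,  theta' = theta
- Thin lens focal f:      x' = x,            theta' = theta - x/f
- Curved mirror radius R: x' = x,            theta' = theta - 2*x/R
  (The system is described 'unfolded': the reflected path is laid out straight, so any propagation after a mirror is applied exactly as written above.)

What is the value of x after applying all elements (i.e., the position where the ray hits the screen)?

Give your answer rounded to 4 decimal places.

Initial: x=-7.0000 theta=0.5000
After 1 (propagate distance d=16): x=1.0000 theta=0.5000
After 2 (thin lens f=-44): x=1.0000 theta=23/44 (≈0.5227)
After 3 (propagate distance d=21): x=527/44 (≈11.9773) theta=23/44 (≈0.5227)
After 4 (thin lens f=29): x=527/44 (≈11.9773) theta=35/319 (≈0.1097)
After 5 (propagate distance d=39): x=20743/1276 (≈16.2563) theta=35/319 (≈0.1097)
After 6 (thin lens f=16): x=20743/1276 (≈16.2563) theta=-18503/20416 (≈-0.9063)
After 7 (propagate distance d=48 (to screen)): x=-17383/638 (≈-27.2461) theta=-18503/20416 (≈-0.9063)
Rounded to 4 decimal places: x = -27.2461

Answer: -27.2461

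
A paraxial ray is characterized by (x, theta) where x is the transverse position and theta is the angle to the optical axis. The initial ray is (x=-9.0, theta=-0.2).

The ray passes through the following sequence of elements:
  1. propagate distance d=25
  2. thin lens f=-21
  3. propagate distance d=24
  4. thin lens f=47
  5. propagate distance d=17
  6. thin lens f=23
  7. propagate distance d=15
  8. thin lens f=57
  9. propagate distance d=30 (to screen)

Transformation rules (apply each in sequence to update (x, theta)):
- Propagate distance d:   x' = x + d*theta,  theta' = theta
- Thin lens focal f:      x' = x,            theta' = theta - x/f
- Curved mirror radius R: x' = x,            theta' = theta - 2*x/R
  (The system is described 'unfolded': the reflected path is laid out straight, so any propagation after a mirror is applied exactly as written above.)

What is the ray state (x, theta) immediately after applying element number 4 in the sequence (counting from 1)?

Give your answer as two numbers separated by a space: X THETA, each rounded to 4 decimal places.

Initial: x=-9.0000 theta=-0.2000
After 1 (propagate distance d=25): x=-14.0000 theta=-0.2000
After 2 (thin lens f=-21): x=-14.0000 theta=-13/15 (≈-0.8667)
After 3 (propagate distance d=24): x=-34.8000 theta=-13/15 (≈-0.8667)
After 4 (thin lens f=47): x=-34.8000 theta=-89/705 (≈-0.1262)
Rounded to 4 decimal places: x = -34.8000, theta = -0.1262

Answer: -34.8000 -0.1262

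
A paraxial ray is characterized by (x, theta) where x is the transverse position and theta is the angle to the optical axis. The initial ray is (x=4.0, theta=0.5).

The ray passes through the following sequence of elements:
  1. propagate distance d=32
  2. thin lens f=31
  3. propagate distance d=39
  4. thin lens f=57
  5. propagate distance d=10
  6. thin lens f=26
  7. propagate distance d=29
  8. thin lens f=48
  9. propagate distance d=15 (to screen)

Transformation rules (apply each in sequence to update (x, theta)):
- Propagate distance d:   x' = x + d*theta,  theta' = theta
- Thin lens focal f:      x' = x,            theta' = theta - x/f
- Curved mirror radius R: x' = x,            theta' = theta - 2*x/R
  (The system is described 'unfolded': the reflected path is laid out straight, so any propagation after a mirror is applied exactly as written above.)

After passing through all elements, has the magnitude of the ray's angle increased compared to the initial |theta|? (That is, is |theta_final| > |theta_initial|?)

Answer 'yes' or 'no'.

Initial: x=4.0000 theta=0.5000
After 1 (propagate distance d=32): x=20.0000 theta=0.5000
After 2 (thin lens f=31): x=20.0000 theta=-9/62 (≈-0.1452)
After 3 (propagate distance d=39): x=889/62 (≈14.3387) theta=-9/62 (≈-0.1452)
After 4 (thin lens f=57): x=889/62 (≈14.3387) theta=-701/1767 (≈-0.3967)
After 5 (propagate distance d=10): x=36653/3534 (≈10.3715) theta=-701/1767 (≈-0.3967)
After 6 (thin lens f=26): x=36653/3534 (≈10.3715) theta=-73105/91884 (≈-0.7956)
After 7 (propagate distance d=29): x=-1167067/91884 (≈-12.7015) theta=-73105/91884 (≈-0.7956)
After 8 (thin lens f=48): x=-1167067/91884 (≈-12.7015) theta=-2341973/4410432 (≈-0.5310)
After 9 (propagate distance d=15 (to screen)): x=-2337149/113088 (≈-20.6666) theta=-2341973/4410432 (≈-0.5310)
|theta_initial|=0.5000 |theta_final|=2341973/4410432 (≈0.5310) -> increased

Answer: yes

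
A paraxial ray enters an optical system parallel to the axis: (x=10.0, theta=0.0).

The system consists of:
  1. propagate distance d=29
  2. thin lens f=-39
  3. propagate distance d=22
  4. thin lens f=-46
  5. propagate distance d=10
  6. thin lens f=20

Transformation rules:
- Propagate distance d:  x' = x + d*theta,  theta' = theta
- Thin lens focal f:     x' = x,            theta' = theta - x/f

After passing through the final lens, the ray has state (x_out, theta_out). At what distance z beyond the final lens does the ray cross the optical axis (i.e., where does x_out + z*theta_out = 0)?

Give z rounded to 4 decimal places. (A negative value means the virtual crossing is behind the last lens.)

Initial: x=10.0000 theta=0.0000
After 1 (propagate distance d=29): x=10.0000 theta=0.0000
After 2 (thin lens f=-39): x=10.0000 theta=10/39 (≈0.2564)
After 3 (propagate distance d=22): x=610/39 (≈15.6410) theta=10/39 (≈0.2564)
After 4 (thin lens f=-46): x=610/39 (≈15.6410) theta=535/897 (≈0.5964)
After 5 (propagate distance d=10): x=6460/299 (≈21.6054) theta=535/897 (≈0.5964)
After 6 (thin lens f=20): x=6460/299 (≈21.6054) theta=-434/897 (≈-0.4838)
z_focus = -x_out/theta_out = -(6460/299)/(-434/897) = 9690/217 ≈ 44.6544
Rounded to 4 decimal places: z = 44.6544

Answer: 44.6544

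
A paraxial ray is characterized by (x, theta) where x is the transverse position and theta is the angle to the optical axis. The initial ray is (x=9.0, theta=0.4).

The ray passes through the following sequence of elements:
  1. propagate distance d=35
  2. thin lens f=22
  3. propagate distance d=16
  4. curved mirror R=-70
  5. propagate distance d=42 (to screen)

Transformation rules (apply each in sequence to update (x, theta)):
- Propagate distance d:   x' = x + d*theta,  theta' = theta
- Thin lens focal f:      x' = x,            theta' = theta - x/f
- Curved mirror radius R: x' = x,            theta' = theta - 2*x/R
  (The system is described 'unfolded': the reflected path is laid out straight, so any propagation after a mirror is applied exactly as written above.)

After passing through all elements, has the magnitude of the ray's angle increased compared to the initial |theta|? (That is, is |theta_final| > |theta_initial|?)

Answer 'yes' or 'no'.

Initial: x=9.0000 theta=0.4000
After 1 (propagate distance d=35): x=23.0000 theta=0.4000
After 2 (thin lens f=22): x=23.0000 theta=-71/110 (≈-0.6455)
After 3 (propagate distance d=16): x=697/55 (≈12.6727) theta=-71/110 (≈-0.6455)
After 4 (curved mirror R=-70): x=697/55 (≈12.6727) theta=-1091/3850 (≈-0.2834)
After 5 (propagate distance d=42 (to screen)): x=212/275 (≈0.7709) theta=-1091/3850 (≈-0.2834)
|theta_initial|=0.4000 |theta_final|=1091/3850 (≈0.2834) -> not increased

Answer: no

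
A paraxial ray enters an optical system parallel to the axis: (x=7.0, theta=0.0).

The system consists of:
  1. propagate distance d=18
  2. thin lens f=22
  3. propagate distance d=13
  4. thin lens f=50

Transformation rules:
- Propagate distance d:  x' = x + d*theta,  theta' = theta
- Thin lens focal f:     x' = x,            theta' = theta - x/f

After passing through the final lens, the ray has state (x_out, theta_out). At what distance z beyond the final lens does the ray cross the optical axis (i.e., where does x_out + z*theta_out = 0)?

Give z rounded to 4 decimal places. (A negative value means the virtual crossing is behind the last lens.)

Initial: x=7.0000 theta=0.0000
After 1 (propagate distance d=18): x=7.0000 theta=0.0000
After 2 (thin lens f=22): x=7.0000 theta=-7/22 (≈-0.3182)
After 3 (propagate distance d=13): x=63/22 (≈2.8636) theta=-7/22 (≈-0.3182)
After 4 (thin lens f=50): x=63/22 (≈2.8636) theta=-413/1100 (≈-0.3755)
z_focus = -x_out/theta_out = -(63/22)/(-413/1100) = 450/59 ≈ 7.6271
Rounded to 4 decimal places: z = 7.6271

Answer: 7.6271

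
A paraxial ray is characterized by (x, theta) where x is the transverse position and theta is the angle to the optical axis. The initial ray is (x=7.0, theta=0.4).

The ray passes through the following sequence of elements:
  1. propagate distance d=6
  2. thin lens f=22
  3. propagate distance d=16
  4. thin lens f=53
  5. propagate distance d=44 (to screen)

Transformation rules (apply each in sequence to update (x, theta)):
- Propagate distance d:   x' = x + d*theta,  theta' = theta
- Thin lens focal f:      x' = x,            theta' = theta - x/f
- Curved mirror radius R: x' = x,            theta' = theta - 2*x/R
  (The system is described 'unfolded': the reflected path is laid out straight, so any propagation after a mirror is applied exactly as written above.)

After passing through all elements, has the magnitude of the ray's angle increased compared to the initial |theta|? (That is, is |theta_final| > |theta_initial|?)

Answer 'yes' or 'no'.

Answer: no

Derivation:
Initial: x=7.0000 theta=0.4000
After 1 (propagate distance d=6): x=9.4000 theta=0.4000
After 2 (thin lens f=22): x=9.4000 theta=-3/110 (≈-0.0273)
After 3 (propagate distance d=16): x=493/55 (≈8.9636) theta=-3/110 (≈-0.0273)
After 4 (thin lens f=53): x=493/55 (≈8.9636) theta=-229/1166 (≈-0.1964)
After 5 (propagate distance d=44 (to screen)): x=939/2915 (≈0.3221) theta=-229/1166 (≈-0.1964)
|theta_initial|=0.4000 |theta_final|=229/1166 (≈0.1964) -> not increased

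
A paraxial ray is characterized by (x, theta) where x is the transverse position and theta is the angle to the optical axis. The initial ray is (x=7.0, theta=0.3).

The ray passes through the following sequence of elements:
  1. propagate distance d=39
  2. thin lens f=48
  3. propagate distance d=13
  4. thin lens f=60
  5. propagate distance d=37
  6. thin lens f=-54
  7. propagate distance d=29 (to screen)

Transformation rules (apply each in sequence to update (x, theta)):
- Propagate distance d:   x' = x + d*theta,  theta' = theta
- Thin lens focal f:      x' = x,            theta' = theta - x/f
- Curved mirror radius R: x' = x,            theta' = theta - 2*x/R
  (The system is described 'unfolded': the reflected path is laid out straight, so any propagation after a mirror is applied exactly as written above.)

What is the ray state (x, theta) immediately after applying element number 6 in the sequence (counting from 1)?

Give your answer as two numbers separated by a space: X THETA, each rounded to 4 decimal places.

Initial: x=7.0000 theta=0.3000
After 1 (propagate distance d=39): x=18.7000 theta=0.3000
After 2 (thin lens f=48): x=18.7000 theta=-43/480 (≈-0.0896)
After 3 (propagate distance d=13): x=8417/480 (≈17.5354) theta=-43/480 (≈-0.0896)
After 4 (thin lens f=60): x=8417/480 (≈17.5354) theta=-10997/28800 (≈-0.3818)
After 5 (propagate distance d=37): x=98131/28800 (≈3.4073) theta=-10997/28800 (≈-0.3818)
After 6 (thin lens f=-54): x=98131/28800 (≈3.4073) theta=-495707/1555200 (≈-0.3187)
Rounded to 4 decimal places: x = 3.4073, theta = -0.3187

Answer: 3.4073 -0.3187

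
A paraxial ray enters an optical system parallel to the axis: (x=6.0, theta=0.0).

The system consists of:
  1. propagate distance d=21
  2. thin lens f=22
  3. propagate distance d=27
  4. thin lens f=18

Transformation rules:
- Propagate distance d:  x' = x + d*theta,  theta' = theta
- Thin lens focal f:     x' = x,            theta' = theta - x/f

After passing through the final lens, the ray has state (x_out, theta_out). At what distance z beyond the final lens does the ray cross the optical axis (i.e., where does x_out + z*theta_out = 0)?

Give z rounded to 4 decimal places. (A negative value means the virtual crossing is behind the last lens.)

Initial: x=6.0000 theta=0.0000
After 1 (propagate distance d=21): x=6.0000 theta=0.0000
After 2 (thin lens f=22): x=6.0000 theta=-3/11 (≈-0.2727)
After 3 (propagate distance d=27): x=-15/11 (≈-1.3636) theta=-3/11 (≈-0.2727)
After 4 (thin lens f=18): x=-15/11 (≈-1.3636) theta=-13/66 (≈-0.1970)
z_focus = -x_out/theta_out = -(-15/11)/(-13/66) = -90/13 ≈ -6.9231
Rounded to 4 decimal places: z = -6.9231

Answer: -6.9231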